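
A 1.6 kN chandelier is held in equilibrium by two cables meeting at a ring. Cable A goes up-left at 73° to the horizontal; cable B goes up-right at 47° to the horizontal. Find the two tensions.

T_A = 1.260 kN, T_B = 0.5402 kN

ΣF_x = 0: −T_A·cos73° + T_B·cos47° = 0 → T_B = 0.428699·T_A.
ΣF_y = 0: T_A·sin73° + T_B·sin47° = 1.6.
Substitute: T_A·(0.956305 + 0.428699·0.731354) = 1.6 → T_A = 1.26001 ≈ 1.260 kN.
Then T_B = 0.428699 × 1.26001 = 0.5402 kN.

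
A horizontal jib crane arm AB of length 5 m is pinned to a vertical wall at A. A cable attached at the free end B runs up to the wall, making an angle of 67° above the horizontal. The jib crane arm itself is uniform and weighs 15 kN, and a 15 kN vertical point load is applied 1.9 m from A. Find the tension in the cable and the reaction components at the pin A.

T = 14.34 kN, A_x = 5.603 kN, A_y = 16.80 kN

ΣM about A: T·sin67°·5 − 15·2.5 − 15·1.9 = 0 → T = 66/(5·0.920505) = 14.34 kN.
ΣF_x = 0: A_x − T·cos67° = 0 → A_x = 14.34 × 0.390731 = 5.603 kN.
ΣF_y = 0: A_y + T·sin67° − 15 − 15 = 0 → A_y = 30 − 14.34 × 0.920505 = 16.80 kN.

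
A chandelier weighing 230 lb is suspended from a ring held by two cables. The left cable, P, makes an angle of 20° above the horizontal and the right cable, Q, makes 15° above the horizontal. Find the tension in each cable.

T_P = 387.3 lb, T_Q = 376.8 lb

ΣF_x = 0: −T_P·cos20° + T_Q·cos15° = 0 → T_Q = 0.972841·T_P.
ΣF_y = 0: T_P·sin20° + T_Q·sin15° = 230.
Substitute: T_P·(0.34202 + 0.972841·0.258819) = 230 → T_P = 387.329 ≈ 387.3 lb.
Then T_Q = 0.972841 × 387.329 = 376.8 lb.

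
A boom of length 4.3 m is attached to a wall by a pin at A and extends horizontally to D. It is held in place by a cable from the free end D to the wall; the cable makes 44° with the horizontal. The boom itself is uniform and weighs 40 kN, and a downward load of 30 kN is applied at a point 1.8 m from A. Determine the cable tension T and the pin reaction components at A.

ΣM about A: T·sin44°·4.3 − 40·2.15 − 30·1.8 = 0 → T = 140/(4.3·0.694658) = 46.8693 ≈ 46.87 kN.
ΣF_x = 0: A_x − T·cos44° = 0 → A_x = 46.8693 × 0.71934 = 33.71 kN.
ΣF_y = 0: A_y + T·sin44° − 40 − 30 = 0 → A_y = 70 − 46.8693 × 0.694658 = 37.44 kN.

T = 46.87 kN, A_x = 33.71 kN, A_y = 37.44 kN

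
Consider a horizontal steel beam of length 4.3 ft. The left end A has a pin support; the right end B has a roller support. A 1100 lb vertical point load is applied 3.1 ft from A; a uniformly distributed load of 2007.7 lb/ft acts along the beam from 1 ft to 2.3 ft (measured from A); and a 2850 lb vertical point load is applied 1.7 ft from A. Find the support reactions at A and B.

A_x = 0, A_y = 3639 lb, B_y = 2921 lb

Resultant of the distributed load: 2007.7 × 1.3 = 2610.01 lb at 1.65 ft from A.
Moments about A: B_y·4.3 − 1100·3.1 − (2007.7·1.3)·1.65 − 2850·1.7 = 0 → B_y = 12561.5165/4.3 = 2921.28 ≈ 2921 lb.
ΣF_y = 0: A_y + 2921.28 − 1100 − 2007.7·1.3 − 2850 = 0 → A_y = 3639 lb.
ΣF_x = 0: no horizontal applied forces, so A_x = 0.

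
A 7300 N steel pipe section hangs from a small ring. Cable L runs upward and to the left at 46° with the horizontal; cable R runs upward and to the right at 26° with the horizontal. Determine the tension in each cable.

ΣF_x = 0: −T_L·cos46° + T_R·cos26° = 0 → T_R = 0.772878·T_L.
ΣF_y = 0: T_L·sin46° + T_R·sin26° = 7300.
Substitute: T_L·(0.71934 + 0.772878·0.438371) = 7300 → T_L = 6898.85 ≈ 6899 N.
Then T_R = 0.772878 × 6898.85 = 5332 N.

T_L = 6899 N, T_R = 5332 N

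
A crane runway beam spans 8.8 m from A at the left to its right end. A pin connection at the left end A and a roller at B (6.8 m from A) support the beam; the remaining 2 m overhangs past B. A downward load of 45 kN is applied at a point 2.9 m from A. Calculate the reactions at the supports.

ΣM about A: B_y·6.8 − 45·2.9 = 0 → B_y = 130.5/6.8 = 19.1912 ≈ 19.19 kN.
ΣF_y = 0: A_y + 19.1912 − 45 = 0 → A_y = 25.81 kN.
ΣF_x = 0: no horizontal applied forces, so A_x = 0.

A_x = 0, A_y = 25.81 kN, B_y = 19.19 kN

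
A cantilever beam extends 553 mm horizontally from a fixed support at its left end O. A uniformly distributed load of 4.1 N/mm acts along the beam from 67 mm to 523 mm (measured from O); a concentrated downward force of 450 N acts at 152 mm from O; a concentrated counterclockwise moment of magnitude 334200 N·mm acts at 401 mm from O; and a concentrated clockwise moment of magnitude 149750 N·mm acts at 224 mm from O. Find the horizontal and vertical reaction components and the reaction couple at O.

Resultant of the distributed load: 4.1 × 456 = 1869.6 N at 295 mm from O.
ΣF_x = 0: O_x = 0.
ΣF_y = 0: O_y − 4.1·456 − 450 = 0 → O_y = 2320 N.
ΣM about O: M_O − (4.1·456)·295 − 450·152 + 334200 − 149750 = 0 → M_O = 435500 N·mm.

O_x = 0, O_y = 2320 N, M_O = 435500 N·mm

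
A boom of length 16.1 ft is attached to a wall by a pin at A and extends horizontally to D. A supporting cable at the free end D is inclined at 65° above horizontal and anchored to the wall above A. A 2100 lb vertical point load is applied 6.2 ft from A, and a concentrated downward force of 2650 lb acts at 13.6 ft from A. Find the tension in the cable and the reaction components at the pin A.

ΣM about A: T·sin65°·16.1 − 2100·6.2 − 2650·13.6 = 0 → T = 49060/(16.1·0.906308) = 3362.22 ≈ 3362 lb.
ΣF_x = 0: A_x − T·cos65° = 0 → A_x = 3362.22 × 0.422618 = 1421 lb.
ΣF_y = 0: A_y + T·sin65° − 2100 − 2650 = 0 → A_y = 4750 − 3362.22 × 0.906308 = 1703 lb.

T = 3362 lb, A_x = 1421 lb, A_y = 1703 lb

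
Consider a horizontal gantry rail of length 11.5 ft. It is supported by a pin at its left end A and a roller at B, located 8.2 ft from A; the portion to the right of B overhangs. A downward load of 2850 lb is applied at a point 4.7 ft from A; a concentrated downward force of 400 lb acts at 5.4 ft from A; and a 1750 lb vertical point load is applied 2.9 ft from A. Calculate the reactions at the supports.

ΣM about A: B_y·8.2 − 2850·4.7 − 400·5.4 − 1750·2.9 = 0 → B_y = 20630/8.2 = 2515.85 ≈ 2516 lb.
ΣF_y = 0: A_y + 2515.85 − 2850 − 400 − 1750 = 0 → A_y = 2484 lb.
ΣF_x = 0: no horizontal applied forces, so A_x = 0.

A_x = 0, A_y = 2484 lb, B_y = 2516 lb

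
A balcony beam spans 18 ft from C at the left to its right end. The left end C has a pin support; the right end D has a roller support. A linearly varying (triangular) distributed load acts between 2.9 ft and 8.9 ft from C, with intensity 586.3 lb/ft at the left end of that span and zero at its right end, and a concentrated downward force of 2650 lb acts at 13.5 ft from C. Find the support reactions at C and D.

C_x = 0, C_y = 1943 lb, D_y = 2466 lb

Resultant of the triangular load: ½ × 586.3 × 6 = 1758.9 lb, acting at 4.9 ft from C (one-third of the span from the peak).
Taking moments about C: D_y·18 − (½·586.3·6)·4.9 − 2650·13.5 = 0 → D_y = 44393.61/18 = 2466.31 ≈ 2466 lb.
ΣF_y = 0: C_y + 2466.31 − ½·586.3·6 − 2650 = 0 → C_y = 1943 lb.
ΣF_x = 0: no horizontal applied forces, so C_x = 0.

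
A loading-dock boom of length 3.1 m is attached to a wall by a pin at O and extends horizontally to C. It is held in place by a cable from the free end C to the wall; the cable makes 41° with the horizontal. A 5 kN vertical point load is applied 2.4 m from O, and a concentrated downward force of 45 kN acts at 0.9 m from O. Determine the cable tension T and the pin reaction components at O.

T = 25.81 kN, O_x = 19.48 kN, O_y = 33.06 kN

ΣM about O: T·sin41°·3.1 − 5·2.4 − 45·0.9 = 0 → T = 52.5/(3.1·0.656059) = 25.814 ≈ 25.81 kN.
ΣF_x = 0: O_x − T·cos41° = 0 → O_x = 25.814 × 0.75471 = 19.48 kN.
ΣF_y = 0: O_y + T·sin41° − 5 − 45 = 0 → O_y = 50 − 25.814 × 0.656059 = 33.06 kN.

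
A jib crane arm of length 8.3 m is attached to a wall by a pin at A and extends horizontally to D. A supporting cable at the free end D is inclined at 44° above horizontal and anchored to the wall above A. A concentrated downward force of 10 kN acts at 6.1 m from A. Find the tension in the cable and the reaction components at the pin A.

T = 10.58 kN, A_x = 7.611 kN, A_y = 2.651 kN

ΣM about A: T·sin44°·8.3 − 10·6.1 = 0 → T = 61/(8.3·0.694658) = 10.5799 ≈ 10.58 kN.
ΣF_x = 0: A_x − T·cos44° = 0 → A_x = 10.5799 × 0.71934 = 7.611 kN.
ΣF_y = 0: A_y + T·sin44° − 10 = 0 → A_y = 10 − 10.5799 × 0.694658 = 2.651 kN.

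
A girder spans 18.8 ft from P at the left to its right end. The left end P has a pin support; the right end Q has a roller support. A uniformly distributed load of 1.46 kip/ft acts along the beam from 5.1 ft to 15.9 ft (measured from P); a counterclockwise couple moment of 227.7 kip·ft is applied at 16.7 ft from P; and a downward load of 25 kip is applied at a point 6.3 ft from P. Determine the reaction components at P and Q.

P_x = 0, P_y = 35.70 kip, Q_y = 5.073 kip

Resultant of the distributed load: 1.46 × 10.8 = 15.768 kip at 10.5 ft from P.
ΣM about P: Q_y·18.8 − (1.46·10.8)·10.5 + 227.7 − 25·6.3 = 0 → Q_y = 95.364/18.8 = 5.07255 ≈ 5.073 kip.
ΣF_y = 0: P_y + 5.07255 − 1.46·10.8 − 25 = 0 → P_y = 35.70 kip.
ΣF_x = 0: no horizontal applied forces, so P_x = 0.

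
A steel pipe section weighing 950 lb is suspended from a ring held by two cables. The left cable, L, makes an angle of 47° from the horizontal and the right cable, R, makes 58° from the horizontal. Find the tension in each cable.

ΣF_x = 0: −T_L·cos47° + T_R·cos58° = 0 → T_R = 1.28699·T_L.
ΣF_y = 0: T_L·sin47° + T_R·sin58° = 950.
Substitute: T_L·(0.731354 + 1.28699·0.848048) = 950 → T_L = 521.181 ≈ 521.2 lb.
Then T_R = 1.28699 × 521.181 = 670.8 lb.

T_L = 521.2 lb, T_R = 670.8 lb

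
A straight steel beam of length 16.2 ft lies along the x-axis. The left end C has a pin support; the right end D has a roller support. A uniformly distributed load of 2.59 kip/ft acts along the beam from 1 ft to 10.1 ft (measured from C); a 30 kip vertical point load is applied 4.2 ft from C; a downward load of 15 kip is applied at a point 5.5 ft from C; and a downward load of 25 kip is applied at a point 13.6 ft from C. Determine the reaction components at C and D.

Resultant of the distributed load: 2.59 × 9.1 = 23.569 kip at 5.55 ft from C.
Moments about C: D_y·16.2 − (2.59·9.1)·5.55 − 30·4.2 − 15·5.5 − 25·13.6 = 0 → D_y = 679.30795/16.2 = 41.9326 ≈ 41.93 kip.
ΣF_y = 0: C_y + 41.9326 − 2.59·9.1 − 30 − 15 − 25 = 0 → C_y = 51.64 kip.
ΣF_x = 0: no horizontal applied forces, so C_x = 0.

C_x = 0, C_y = 51.64 kip, D_y = 41.93 kip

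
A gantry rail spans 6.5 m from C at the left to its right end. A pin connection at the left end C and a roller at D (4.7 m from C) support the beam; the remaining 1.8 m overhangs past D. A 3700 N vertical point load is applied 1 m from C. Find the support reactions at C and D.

ΣM about C: D_y·4.7 − 3700·1 = 0 → D_y = 3700/4.7 = 787.234 ≈ 787.2 N.
ΣF_y = 0: C_y + 787.234 − 3700 = 0 → C_y = 2913 N.
ΣF_x = 0: no horizontal applied forces, so C_x = 0.

C_x = 0, C_y = 2913 N, D_y = 787.2 N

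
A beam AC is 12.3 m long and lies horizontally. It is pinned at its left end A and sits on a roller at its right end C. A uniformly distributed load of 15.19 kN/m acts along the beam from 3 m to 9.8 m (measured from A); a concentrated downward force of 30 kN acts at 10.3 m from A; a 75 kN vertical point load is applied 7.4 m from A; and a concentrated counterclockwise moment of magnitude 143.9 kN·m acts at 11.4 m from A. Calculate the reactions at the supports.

A_x = 0, A_y = 96.00 kN, C_y = 112.3 kN

Resultant of the distributed load: 15.19 × 6.8 = 103.292 kN at 6.4 m from A.
Taking moments about A: C_y·12.3 − (15.19·6.8)·6.4 − 30·10.3 − 75·7.4 + 143.9 = 0 → C_y = 1381.1688/12.3 = 112.29 ≈ 112.3 kN.
ΣF_y = 0: A_y + 112.29 − 15.19·6.8 − 30 − 75 = 0 → A_y = 96.00 kN.
ΣF_x = 0: no horizontal applied forces, so A_x = 0.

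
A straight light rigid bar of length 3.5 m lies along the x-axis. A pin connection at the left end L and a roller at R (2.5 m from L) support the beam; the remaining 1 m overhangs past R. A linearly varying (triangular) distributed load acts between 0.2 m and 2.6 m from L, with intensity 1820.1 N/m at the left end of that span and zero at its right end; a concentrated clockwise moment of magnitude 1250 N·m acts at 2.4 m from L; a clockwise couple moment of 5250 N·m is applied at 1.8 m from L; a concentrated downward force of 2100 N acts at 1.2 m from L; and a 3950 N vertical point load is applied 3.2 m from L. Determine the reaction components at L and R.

L_x = 0, L_y = -1304 N, R_y = 9538 N

Resultant of the triangular load: ½ × 1820.1 × 2.4 = 2184.12 N, acting at 1 m from L (one-third of the span from the peak).
Moments about L: R_y·2.5 − (½·1820.1·2.4)·1 − 1250 − 5250 − 2100·1.2 − 3950·3.2 = 0 → R_y = 23844.12/2.5 = 9537.65 ≈ 9538 N.
ΣF_y = 0: L_y + 9537.65 − ½·1820.1·2.4 − 2100 − 3950 = 0 → L_y = -1304 N.
ΣF_x = 0: no horizontal applied forces, so L_x = 0.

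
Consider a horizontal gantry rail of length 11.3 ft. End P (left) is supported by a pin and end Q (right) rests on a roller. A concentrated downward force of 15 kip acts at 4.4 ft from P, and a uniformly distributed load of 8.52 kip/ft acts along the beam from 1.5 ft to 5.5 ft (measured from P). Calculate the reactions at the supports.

P_x = 0, P_y = 32.68 kip, Q_y = 16.40 kip

Resultant of the distributed load: 8.52 × 4 = 34.08 kip at 3.5 ft from P.
ΣM about P: Q_y·11.3 − 15·4.4 − (8.52·4)·3.5 = 0 → Q_y = 185.28/11.3 = 16.3965 ≈ 16.40 kip.
ΣF_y = 0: P_y + 16.3965 − 15 − 8.52·4 = 0 → P_y = 32.68 kip.
ΣF_x = 0: no horizontal applied forces, so P_x = 0.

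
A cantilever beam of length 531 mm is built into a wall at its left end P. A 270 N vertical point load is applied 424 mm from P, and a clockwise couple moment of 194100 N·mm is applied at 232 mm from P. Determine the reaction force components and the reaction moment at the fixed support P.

ΣF_x = 0: P_x = 0.
ΣF_y = 0: P_y − 270 = 0 → P_y = 270.0 N.
ΣM about P: M_P − 270·424 − 194100 = 0 → M_P = 308600 N·mm.

P_x = 0, P_y = 270.0 N, M_P = 308600 N·mm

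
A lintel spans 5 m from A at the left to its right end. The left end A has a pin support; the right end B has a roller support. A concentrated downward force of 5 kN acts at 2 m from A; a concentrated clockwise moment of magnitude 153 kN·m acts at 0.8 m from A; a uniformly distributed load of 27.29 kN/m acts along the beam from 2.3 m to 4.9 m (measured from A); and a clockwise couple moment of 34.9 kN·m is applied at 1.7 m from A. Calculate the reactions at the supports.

A_x = 0, A_y = -14.71 kN, B_y = 90.67 kN

Resultant of the distributed load: 27.29 × 2.6 = 70.954 kN at 3.6 m from A.
ΣM about A: B_y·5 − 5·2 − 153 − (27.29·2.6)·3.6 − 34.9 = 0 → B_y = 453.3344/5 = 90.6669 ≈ 90.67 kN.
ΣF_y = 0: A_y + 90.6669 − 5 − 27.29·2.6 = 0 → A_y = -14.71 kN.
ΣF_x = 0: no horizontal applied forces, so A_x = 0.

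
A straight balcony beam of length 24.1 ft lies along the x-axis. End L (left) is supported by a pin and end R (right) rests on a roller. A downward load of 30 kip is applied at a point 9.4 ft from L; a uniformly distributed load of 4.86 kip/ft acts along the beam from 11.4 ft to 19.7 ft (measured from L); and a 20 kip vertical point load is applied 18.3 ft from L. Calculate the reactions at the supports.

Resultant of the distributed load: 4.86 × 8.3 = 40.338 kip at 15.55 ft from L.
Moments about L: R_y·24.1 − 30·9.4 − (4.86·8.3)·15.55 − 20·18.3 = 0 → R_y = 1275.2559/24.1 = 52.9152 ≈ 52.92 kip.
ΣF_y = 0: L_y + 52.9152 − 30 − 4.86·8.3 − 20 = 0 → L_y = 37.42 kip.
ΣF_x = 0: no horizontal applied forces, so L_x = 0.

L_x = 0, L_y = 37.42 kip, R_y = 52.92 kip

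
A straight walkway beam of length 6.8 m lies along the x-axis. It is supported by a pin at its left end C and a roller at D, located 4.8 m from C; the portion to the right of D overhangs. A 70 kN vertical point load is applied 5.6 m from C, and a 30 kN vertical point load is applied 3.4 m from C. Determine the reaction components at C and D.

Taking moments about C: D_y·4.8 − 70·5.6 − 30·3.4 = 0 → D_y = 494/4.8 = 102.917 ≈ 102.9 kN.
ΣF_y = 0: C_y + 102.917 − 70 − 30 = 0 → C_y = -2.917 kN.
ΣF_x = 0: no horizontal applied forces, so C_x = 0.

C_x = 0, C_y = -2.917 kN, D_y = 102.9 kN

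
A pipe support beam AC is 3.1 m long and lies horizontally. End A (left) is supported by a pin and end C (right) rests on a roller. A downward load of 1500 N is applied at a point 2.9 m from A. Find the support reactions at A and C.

A_x = 0, A_y = 96.77 N, C_y = 1403 N

Taking moments about A: C_y·3.1 − 1500·2.9 = 0 → C_y = 4350/3.1 = 1403.23 ≈ 1403 N.
ΣF_y = 0: A_y + 1403.23 − 1500 = 0 → A_y = 96.77 N.
ΣF_x = 0: no horizontal applied forces, so A_x = 0.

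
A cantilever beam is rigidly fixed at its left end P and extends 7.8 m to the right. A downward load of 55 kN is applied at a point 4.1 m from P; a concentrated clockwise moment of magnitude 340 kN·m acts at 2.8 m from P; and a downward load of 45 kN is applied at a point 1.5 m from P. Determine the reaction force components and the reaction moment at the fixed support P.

ΣF_x = 0: P_x = 0.
ΣF_y = 0: P_y − 55 − 45 = 0 → P_y = 100.0 kN.
ΣM about P: M_P − 55·4.1 − 340 − 45·1.5 = 0 → M_P = 633.0 kN·m.

P_x = 0, P_y = 100.0 kN, M_P = 633.0 kN·m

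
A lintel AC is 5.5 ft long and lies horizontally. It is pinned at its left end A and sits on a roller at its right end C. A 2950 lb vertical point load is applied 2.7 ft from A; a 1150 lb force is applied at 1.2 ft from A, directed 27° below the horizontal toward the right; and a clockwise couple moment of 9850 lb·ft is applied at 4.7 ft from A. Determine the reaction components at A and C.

A_x = -1025 lb, A_y = 119.1 lb, C_y = 3353 lb

Taking moments about A: C_y·5.5 − 2950·2.7 − 1150·sin27°·1.2 − 9850 = 0 → C_y = 18441.5/5.5 = 3353 lb.
ΣF_y = 0: A_y + 3353 − 2950 − 1150·sin27° = 0 → A_y = 119.1 lb.
ΣF_x = 0: A_x + 1150·cos27° = 0 → A_x = -1025 lb.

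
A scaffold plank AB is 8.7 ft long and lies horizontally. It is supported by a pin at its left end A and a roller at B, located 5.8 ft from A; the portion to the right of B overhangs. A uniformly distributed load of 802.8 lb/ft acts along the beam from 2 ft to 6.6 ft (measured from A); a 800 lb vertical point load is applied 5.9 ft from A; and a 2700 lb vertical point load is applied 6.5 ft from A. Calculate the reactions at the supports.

A_x = 0, A_y = 615.4 lb, B_y = 6577 lb

Resultant of the distributed load: 802.8 × 4.6 = 3692.88 lb at 4.3 ft from A.
ΣM about A: B_y·5.8 − (802.8·4.6)·4.3 − 800·5.9 − 2700·6.5 = 0 → B_y = 38149.384/5.8 = 6577.48 ≈ 6577 lb.
ΣF_y = 0: A_y + 6577.48 − 802.8·4.6 − 800 − 2700 = 0 → A_y = 615.4 lb.
ΣF_x = 0: no horizontal applied forces, so A_x = 0.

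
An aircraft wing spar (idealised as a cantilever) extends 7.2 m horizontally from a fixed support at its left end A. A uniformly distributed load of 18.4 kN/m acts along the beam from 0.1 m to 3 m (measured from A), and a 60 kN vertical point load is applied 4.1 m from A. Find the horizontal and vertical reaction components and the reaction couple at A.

Resultant of the distributed load: 18.4 × 2.9 = 53.36 kN at 1.55 m from A.
ΣF_x = 0: A_x = 0.
ΣF_y = 0: A_y − 18.4·2.9 − 60 = 0 → A_y = 113.4 kN.
ΣM about A: M_A − (18.4·2.9)·1.55 − 60·4.1 = 0 → M_A = 328.7 kN·m.

A_x = 0, A_y = 113.4 kN, M_A = 328.7 kN·m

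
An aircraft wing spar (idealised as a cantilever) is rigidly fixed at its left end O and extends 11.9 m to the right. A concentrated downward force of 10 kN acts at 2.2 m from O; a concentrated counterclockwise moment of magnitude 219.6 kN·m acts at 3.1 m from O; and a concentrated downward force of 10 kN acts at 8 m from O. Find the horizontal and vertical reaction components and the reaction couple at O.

O_x = 0, O_y = 20.00 kN, M_O = -117.6 kN·m

ΣF_x = 0: O_x = 0.
ΣF_y = 0: O_y − 10 − 10 = 0 → O_y = 20.00 kN.
ΣM about O: M_O − 10·2.2 + 219.6 − 10·8 = 0 → M_O = -117.6 kN·m.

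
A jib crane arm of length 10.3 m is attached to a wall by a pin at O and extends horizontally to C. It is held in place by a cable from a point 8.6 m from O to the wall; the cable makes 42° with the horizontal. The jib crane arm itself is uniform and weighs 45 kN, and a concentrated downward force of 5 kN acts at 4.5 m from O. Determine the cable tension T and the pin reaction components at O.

T = 44.18 kN, O_x = 32.83 kN, O_y = 20.44 kN

ΣM about O: T·sin42°·8.6 − 45·5.15 − 5·4.5 = 0 → T = 254.25/(8.6·0.669131) = 44.1826 ≈ 44.18 kN.
ΣF_x = 0: O_x − T·cos42° = 0 → O_x = 44.1826 × 0.743145 = 32.83 kN.
ΣF_y = 0: O_y + T·sin42° − 45 − 5 = 0 → O_y = 50 − 44.1826 × 0.669131 = 20.44 kN.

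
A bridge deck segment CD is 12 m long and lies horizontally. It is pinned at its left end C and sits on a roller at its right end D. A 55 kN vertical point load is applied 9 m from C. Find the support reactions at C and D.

Moments about C: D_y·12 − 55·9 = 0 → D_y = 495/12 = 41.25 kN.
ΣF_y = 0: C_y + 41.25 − 55 = 0 → C_y = 13.75 kN.
ΣF_x = 0: no horizontal applied forces, so C_x = 0.

C_x = 0, C_y = 13.75 kN, D_y = 41.25 kN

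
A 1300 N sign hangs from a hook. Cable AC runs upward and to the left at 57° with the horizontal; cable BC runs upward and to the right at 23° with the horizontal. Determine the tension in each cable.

T_AC = 1215 N, T_BC = 719.0 N

ΣF_x = 0: −T_AC·cos57° + T_BC·cos23° = 0 → T_BC = 0.591674·T_AC.
ΣF_y = 0: T_AC·sin57° + T_BC·sin23° = 1300.
Substitute: T_AC·(0.838671 + 0.591674·0.390731) = 1300 → T_AC = 1215.12 ≈ 1215 N.
Then T_BC = 0.591674 × 1215.12 = 719.0 N.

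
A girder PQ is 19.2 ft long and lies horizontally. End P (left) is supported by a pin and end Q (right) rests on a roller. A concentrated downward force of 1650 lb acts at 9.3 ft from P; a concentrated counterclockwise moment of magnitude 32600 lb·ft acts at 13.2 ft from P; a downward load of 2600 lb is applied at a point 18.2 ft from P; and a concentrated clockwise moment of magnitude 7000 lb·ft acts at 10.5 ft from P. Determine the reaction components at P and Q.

P_x = 0, P_y = 2320 lb, Q_y = 1930 lb

Taking moments about P: Q_y·19.2 − 1650·9.3 + 32600 − 2600·18.2 − 7000 = 0 → Q_y = 37065/19.2 = 1930.47 ≈ 1930 lb.
ΣF_y = 0: P_y + 1930.47 − 1650 − 2600 = 0 → P_y = 2320 lb.
ΣF_x = 0: no horizontal applied forces, so P_x = 0.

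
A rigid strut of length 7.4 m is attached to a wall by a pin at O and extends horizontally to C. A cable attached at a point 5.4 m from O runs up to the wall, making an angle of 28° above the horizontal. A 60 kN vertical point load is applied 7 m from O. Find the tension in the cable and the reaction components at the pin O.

ΣM about O: T·sin28°·5.4 − 60·7 = 0 → T = 420/(5.4·0.469472) = 165.671 ≈ 165.7 kN.
ΣF_x = 0: O_x − T·cos28° = 0 → O_x = 165.671 × 0.882948 = 146.3 kN.
ΣF_y = 0: O_y + T·sin28° − 60 = 0 → O_y = 60 − 165.671 × 0.469472 = -17.78 kN.

T = 165.7 kN, O_x = 146.3 kN, O_y = -17.78 kN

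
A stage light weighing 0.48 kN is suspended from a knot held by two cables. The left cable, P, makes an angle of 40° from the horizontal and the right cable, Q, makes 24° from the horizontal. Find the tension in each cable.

T_P = 0.4879 kN, T_Q = 0.4091 kN

ΣF_x = 0: −T_P·cos40° + T_Q·cos24° = 0 → T_Q = 0.83854·T_P.
ΣF_y = 0: T_P·sin40° + T_Q·sin24° = 0.48.
Substitute: T_P·(0.642788 + 0.83854·0.406737) = 0.48 → T_P = 0.487878 ≈ 0.4879 kN.
Then T_Q = 0.83854 × 0.487878 = 0.4091 kN.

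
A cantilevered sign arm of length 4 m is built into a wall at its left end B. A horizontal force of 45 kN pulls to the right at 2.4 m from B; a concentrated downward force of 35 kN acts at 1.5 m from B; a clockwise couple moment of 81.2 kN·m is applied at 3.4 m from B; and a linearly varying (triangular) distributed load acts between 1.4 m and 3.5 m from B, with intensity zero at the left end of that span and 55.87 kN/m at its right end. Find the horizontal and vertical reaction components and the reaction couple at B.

B_x = -45.00 kN, B_y = 93.66 kN, M_B = 298.0 kN·m

Resultant of the triangular load: ½ × 55.87 × 2.1 = 58.6635 kN, acting at 2.8 m from B (one-third of the span from the peak).
ΣF_x = 0: B_x + 45 = 0 → B_x = -45.00 kN.
ΣF_y = 0: B_y − 35 − ½·55.87·2.1 = 0 → B_y = 93.66 kN.
ΣM about B: M_B − 35·1.5 − 81.2 − (½·55.87·2.1)·2.8 = 0 → M_B = 298.0 kN·m.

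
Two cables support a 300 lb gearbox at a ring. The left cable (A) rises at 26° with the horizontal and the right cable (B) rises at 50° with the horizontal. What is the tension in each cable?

ΣF_x = 0: −T_A·cos26° + T_B·cos50° = 0 → T_B = 1.39828·T_A.
ΣF_y = 0: T_A·sin26° + T_B·sin50° = 300.
Substitute: T_A·(0.438371 + 1.39828·0.766044) = 300 → T_A = 198.739 ≈ 198.7 lb.
Then T_B = 1.39828 × 198.739 = 277.9 lb.

T_A = 198.7 lb, T_B = 277.9 lb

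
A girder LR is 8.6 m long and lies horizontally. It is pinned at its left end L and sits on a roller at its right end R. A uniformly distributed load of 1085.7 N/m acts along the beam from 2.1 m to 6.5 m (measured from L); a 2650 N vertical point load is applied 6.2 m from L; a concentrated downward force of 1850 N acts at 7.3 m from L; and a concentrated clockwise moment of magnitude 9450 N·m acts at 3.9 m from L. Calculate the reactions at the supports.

Resultant of the distributed load: 1085.7 × 4.4 = 4777.08 N at 4.3 m from L.
Taking moments about L: R_y·8.6 − (1085.7·4.4)·4.3 − 2650·6.2 − 1850·7.3 − 9450 = 0 → R_y = 59926.444/8.6 = 6968.19 ≈ 6968 N.
ΣF_y = 0: L_y + 6968.19 − 1085.7·4.4 − 2650 − 1850 = 0 → L_y = 2309 N.
ΣF_x = 0: no horizontal applied forces, so L_x = 0.

L_x = 0, L_y = 2309 N, R_y = 6968 N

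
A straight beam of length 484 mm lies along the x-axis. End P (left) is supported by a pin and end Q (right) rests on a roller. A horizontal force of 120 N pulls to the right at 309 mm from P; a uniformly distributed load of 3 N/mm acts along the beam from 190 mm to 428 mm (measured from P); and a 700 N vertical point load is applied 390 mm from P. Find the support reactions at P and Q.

P_x = -120.0 N, P_y = 394.1 N, Q_y = 1020 N

Resultant of the distributed load: 3 × 238 = 714 N at 309 mm from P.
Taking moments about P: Q_y·484 − (3·238)·309 − 700·390 = 0 → Q_y = 493626/484 = 1019.89 ≈ 1020 N.
ΣF_y = 0: P_y + 1019.89 − 3·238 − 700 = 0 → P_y = 394.1 N.
ΣF_x = 0: P_x + 120 = 0 → P_x = -120.0 N.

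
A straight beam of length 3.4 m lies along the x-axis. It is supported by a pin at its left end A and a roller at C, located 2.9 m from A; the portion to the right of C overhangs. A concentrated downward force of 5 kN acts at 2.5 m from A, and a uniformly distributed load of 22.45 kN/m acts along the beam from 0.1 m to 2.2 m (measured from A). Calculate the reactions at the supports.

Resultant of the distributed load: 22.45 × 2.1 = 47.145 kN at 1.15 m from A.
Taking moments about A: C_y·2.9 − 5·2.5 − (22.45·2.1)·1.15 = 0 → C_y = 66.71675/2.9 = 23.0058 ≈ 23.01 kN.
ΣF_y = 0: A_y + 23.0058 − 5 − 22.45·2.1 = 0 → A_y = 29.14 kN.
ΣF_x = 0: no horizontal applied forces, so A_x = 0.

A_x = 0, A_y = 29.14 kN, C_y = 23.01 kN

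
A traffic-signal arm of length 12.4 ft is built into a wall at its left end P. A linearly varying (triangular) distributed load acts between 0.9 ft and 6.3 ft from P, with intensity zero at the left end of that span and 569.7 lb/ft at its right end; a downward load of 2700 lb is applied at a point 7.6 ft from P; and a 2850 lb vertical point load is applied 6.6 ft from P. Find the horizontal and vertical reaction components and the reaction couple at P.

Resultant of the triangular load: ½ × 569.7 × 5.4 = 1538.19 lb, acting at 4.5 ft from P (one-third of the span from the peak).
ΣF_x = 0: P_x = 0.
ΣF_y = 0: P_y − ½·569.7·5.4 − 2700 − 2850 = 0 → P_y = 7088 lb.
ΣM about P: M_P − (½·569.7·5.4)·4.5 − 2700·7.6 − 2850·6.6 = 0 → M_P = 46250 lb·ft.

P_x = 0, P_y = 7088 lb, M_P = 46250 lb·ft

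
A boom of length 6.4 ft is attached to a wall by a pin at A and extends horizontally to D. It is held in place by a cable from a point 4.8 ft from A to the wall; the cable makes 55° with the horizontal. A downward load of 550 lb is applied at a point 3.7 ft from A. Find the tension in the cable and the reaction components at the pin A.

ΣM about A: T·sin55°·4.8 − 550·3.7 = 0 → T = 2035/(4.8·0.819152) = 517.558 ≈ 517.6 lb.
ΣF_x = 0: A_x − T·cos55° = 0 → A_x = 517.558 × 0.573576 = 296.9 lb.
ΣF_y = 0: A_y + T·sin55° − 550 = 0 → A_y = 550 − 517.558 × 0.819152 = 126.0 lb.

T = 517.6 lb, A_x = 296.9 lb, A_y = 126.0 lb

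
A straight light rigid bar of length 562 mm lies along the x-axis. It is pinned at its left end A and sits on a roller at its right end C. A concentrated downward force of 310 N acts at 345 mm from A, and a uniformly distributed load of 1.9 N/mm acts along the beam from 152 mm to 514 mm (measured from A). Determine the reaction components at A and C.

A_x = 0, A_y = 400.0 N, C_y = 597.8 N

Resultant of the distributed load: 1.9 × 362 = 687.8 N at 333 mm from A.
Taking moments about A: C_y·562 − 310·345 − (1.9·362)·333 = 0 → C_y = 335987.4/562 = 597.842 ≈ 597.8 N.
ΣF_y = 0: A_y + 597.842 − 310 − 1.9·362 = 0 → A_y = 400.0 N.
ΣF_x = 0: no horizontal applied forces, so A_x = 0.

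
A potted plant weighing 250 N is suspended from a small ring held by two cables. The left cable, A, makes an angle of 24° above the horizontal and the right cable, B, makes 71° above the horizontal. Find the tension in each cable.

T_A = 81.70 N, T_B = 229.3 N

ΣF_x = 0: −T_A·cos24° + T_B·cos71° = 0 → T_B = 2.806·T_A.
ΣF_y = 0: T_A·sin24° + T_B·sin71° = 250.
Substitute: T_A·(0.406737 + 2.806·0.945519) = 250 → T_A = 81.703 ≈ 81.70 N.
Then T_B = 2.806 × 81.703 = 229.3 N.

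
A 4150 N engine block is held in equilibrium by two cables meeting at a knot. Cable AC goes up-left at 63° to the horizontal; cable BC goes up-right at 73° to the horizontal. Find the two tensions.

T_AC = 1747 N, T_BC = 2712 N

ΣF_x = 0: −T_AC·cos63° + T_BC·cos73° = 0 → T_BC = 1.55279·T_AC.
ΣF_y = 0: T_AC·sin63° + T_BC·sin73° = 4150.
Substitute: T_AC·(0.891007 + 1.55279·0.956305) = 4150 → T_AC = 1746.67 ≈ 1747 N.
Then T_BC = 1.55279 × 1746.67 = 2712 N.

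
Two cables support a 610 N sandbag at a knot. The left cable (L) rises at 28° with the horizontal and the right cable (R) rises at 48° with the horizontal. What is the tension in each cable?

T_L = 420.7 N, T_R = 555.1 N

ΣF_x = 0: −T_L·cos28° + T_R·cos48° = 0 → T_R = 1.31954·T_L.
ΣF_y = 0: T_L·sin28° + T_R·sin48° = 610.
Substitute: T_L·(0.469472 + 1.31954·0.743145) = 610 → T_L = 420.666 ≈ 420.7 N.
Then T_R = 1.31954 × 420.666 = 555.1 N.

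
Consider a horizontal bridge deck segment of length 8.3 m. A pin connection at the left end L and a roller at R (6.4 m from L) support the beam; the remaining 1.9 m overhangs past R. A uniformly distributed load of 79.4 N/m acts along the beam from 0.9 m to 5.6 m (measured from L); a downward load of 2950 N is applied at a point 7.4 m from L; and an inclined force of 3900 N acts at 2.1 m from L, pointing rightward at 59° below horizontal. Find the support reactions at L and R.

Resultant of the distributed load: 79.4 × 4.7 = 373.18 N at 3.25 m from L.
Taking moments about L: R_y·6.4 − (79.4·4.7)·3.25 − 2950·7.4 − 3900·sin59°·2.1 = 0 → R_y = 30063/6.4 = 4697.34 ≈ 4697 N.
ΣF_y = 0: L_y + 4697.34 − 79.4·4.7 − 2950 − 3900·sin59° = 0 → L_y = 1969 N.
ΣF_x = 0: L_x + 3900·cos59° = 0 → L_x = -2009 N.

L_x = -2009 N, L_y = 1969 N, R_y = 4697 N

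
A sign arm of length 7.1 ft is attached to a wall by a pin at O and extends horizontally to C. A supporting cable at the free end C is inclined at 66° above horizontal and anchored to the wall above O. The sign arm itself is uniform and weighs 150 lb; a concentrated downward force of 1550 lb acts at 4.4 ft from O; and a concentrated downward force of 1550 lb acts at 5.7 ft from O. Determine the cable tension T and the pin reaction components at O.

T = 2496 lb, O_x = 1015 lb, O_y = 970.1 lb

ΣM about O: T·sin66°·7.1 − 150·3.55 − 1550·4.4 − 1550·5.7 = 0 → T = 16187.5/(7.1·0.913545) = 2495.69 ≈ 2496 lb.
ΣF_x = 0: O_x − T·cos66° = 0 → O_x = 2495.69 × 0.406737 = 1015 lb.
ΣF_y = 0: O_y + T·sin66° − 150 − 1550 − 1550 = 0 → O_y = 3250 − 2495.69 × 0.913545 = 970.1 lb.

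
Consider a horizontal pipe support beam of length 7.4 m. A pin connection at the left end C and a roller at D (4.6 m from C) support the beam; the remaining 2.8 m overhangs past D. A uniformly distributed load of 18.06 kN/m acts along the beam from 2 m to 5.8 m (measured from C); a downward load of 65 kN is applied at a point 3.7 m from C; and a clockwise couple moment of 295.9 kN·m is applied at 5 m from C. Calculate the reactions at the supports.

Resultant of the distributed load: 18.06 × 3.8 = 68.628 kN at 3.9 m from C.
Taking moments about C: D_y·4.6 − (18.06·3.8)·3.9 − 65·3.7 − 295.9 = 0 → D_y = 804.0492/4.6 = 174.793 ≈ 174.8 kN.
ΣF_y = 0: C_y + 174.793 − 18.06·3.8 − 65 = 0 → C_y = -41.17 kN.
ΣF_x = 0: no horizontal applied forces, so C_x = 0.

C_x = 0, C_y = -41.17 kN, D_y = 174.8 kN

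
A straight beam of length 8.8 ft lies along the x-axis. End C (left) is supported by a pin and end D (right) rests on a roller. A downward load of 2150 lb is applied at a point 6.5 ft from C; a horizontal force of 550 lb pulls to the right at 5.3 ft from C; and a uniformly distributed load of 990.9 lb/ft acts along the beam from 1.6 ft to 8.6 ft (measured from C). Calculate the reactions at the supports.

Resultant of the distributed load: 990.9 × 7 = 6936.3 lb at 5.1 ft from C.
ΣM about C: D_y·8.8 − 2150·6.5 − (990.9·7)·5.1 = 0 → D_y = 49350.13/8.8 = 5607.97 ≈ 5608 lb.
ΣF_y = 0: C_y + 5607.97 − 2150 − 990.9·7 = 0 → C_y = 3478 lb.
ΣF_x = 0: C_x + 550 = 0 → C_x = -550.0 lb.

C_x = -550.0 lb, C_y = 3478 lb, D_y = 5608 lb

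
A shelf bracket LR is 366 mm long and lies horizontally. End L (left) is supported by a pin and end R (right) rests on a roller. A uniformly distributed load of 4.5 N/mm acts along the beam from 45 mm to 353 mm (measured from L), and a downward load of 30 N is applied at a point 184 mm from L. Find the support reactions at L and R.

L_x = 0, L_y = 647.3 N, R_y = 768.7 N

Resultant of the distributed load: 4.5 × 308 = 1386 N at 199 mm from L.
Moments about L: R_y·366 − (4.5·308)·199 − 30·184 = 0 → R_y = 281334/366 = 768.672 ≈ 768.7 N.
ΣF_y = 0: L_y + 768.672 − 4.5·308 − 30 = 0 → L_y = 647.3 N.
ΣF_x = 0: no horizontal applied forces, so L_x = 0.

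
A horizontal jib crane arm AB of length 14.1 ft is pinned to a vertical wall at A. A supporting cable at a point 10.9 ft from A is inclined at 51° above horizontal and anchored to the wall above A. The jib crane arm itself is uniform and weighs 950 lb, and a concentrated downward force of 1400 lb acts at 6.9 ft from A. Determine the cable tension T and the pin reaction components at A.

ΣM about A: T·sin51°·10.9 − 950·7.05 − 1400·6.9 = 0 → T = 16357.5/(10.9·0.777146) = 1931.02 ≈ 1931 lb.
ΣF_x = 0: A_x − T·cos51° = 0 → A_x = 1931.02 × 0.62932 = 1215 lb.
ΣF_y = 0: A_y + T·sin51° − 950 − 1400 = 0 → A_y = 2350 − 1931.02 × 0.777146 = 849.3 lb.

T = 1931 lb, A_x = 1215 lb, A_y = 849.3 lb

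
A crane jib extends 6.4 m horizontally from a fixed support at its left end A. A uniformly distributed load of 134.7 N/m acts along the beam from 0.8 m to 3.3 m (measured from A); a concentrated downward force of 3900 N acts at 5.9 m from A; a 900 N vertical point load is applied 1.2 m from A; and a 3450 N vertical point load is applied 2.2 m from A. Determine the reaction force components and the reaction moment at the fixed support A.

Resultant of the distributed load: 134.7 × 2.5 = 336.75 N at 2.05 m from A.
ΣF_x = 0: A_x = 0.
ΣF_y = 0: A_y − 134.7·2.5 − 3900 − 900 − 3450 = 0 → A_y = 8587 N.
ΣM about A: M_A − (134.7·2.5)·2.05 − 3900·5.9 − 900·1.2 − 3450·2.2 = 0 → M_A = 32370 N·m.

A_x = 0, A_y = 8587 N, M_A = 32370 N·m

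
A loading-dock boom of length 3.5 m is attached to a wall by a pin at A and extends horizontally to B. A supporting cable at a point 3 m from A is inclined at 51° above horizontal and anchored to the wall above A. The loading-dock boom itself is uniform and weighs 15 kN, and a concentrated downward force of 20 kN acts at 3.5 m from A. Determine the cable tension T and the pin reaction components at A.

ΣM about A: T·sin51°·3 − 15·1.75 − 20·3.5 = 0 → T = 96.25/(3·0.777146) = 41.2835 ≈ 41.28 kN.
ΣF_x = 0: A_x − T·cos51° = 0 → A_x = 41.2835 × 0.62932 = 25.98 kN.
ΣF_y = 0: A_y + T·sin51° − 15 − 20 = 0 → A_y = 35 − 41.2835 × 0.777146 = 2.917 kN.

T = 41.28 kN, A_x = 25.98 kN, A_y = 2.917 kN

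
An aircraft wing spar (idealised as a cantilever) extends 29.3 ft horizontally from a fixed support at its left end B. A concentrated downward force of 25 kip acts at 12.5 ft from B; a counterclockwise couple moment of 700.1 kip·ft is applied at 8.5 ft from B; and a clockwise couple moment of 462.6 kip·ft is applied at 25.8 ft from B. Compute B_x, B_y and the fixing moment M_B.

ΣF_x = 0: B_x = 0.
ΣF_y = 0: B_y − 25 = 0 → B_y = 25.00 kip.
ΣM about B: M_B − 25·12.5 + 700.1 − 462.6 = 0 → M_B = 75.00 kip·ft.

B_x = 0, B_y = 25.00 kip, M_B = 75.00 kip·ft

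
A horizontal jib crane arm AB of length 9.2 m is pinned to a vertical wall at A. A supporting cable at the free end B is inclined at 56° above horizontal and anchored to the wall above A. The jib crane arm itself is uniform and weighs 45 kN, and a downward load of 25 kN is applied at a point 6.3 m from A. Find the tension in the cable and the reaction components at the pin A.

ΣM about A: T·sin56°·9.2 − 45·4.6 − 25·6.3 = 0 → T = 364.5/(9.2·0.829038) = 47.7898 ≈ 47.79 kN.
ΣF_x = 0: A_x − T·cos56° = 0 → A_x = 47.7898 × 0.559193 = 26.72 kN.
ΣF_y = 0: A_y + T·sin56° − 45 − 25 = 0 → A_y = 70 − 47.7898 × 0.829038 = 30.38 kN.

T = 47.79 kN, A_x = 26.72 kN, A_y = 30.38 kN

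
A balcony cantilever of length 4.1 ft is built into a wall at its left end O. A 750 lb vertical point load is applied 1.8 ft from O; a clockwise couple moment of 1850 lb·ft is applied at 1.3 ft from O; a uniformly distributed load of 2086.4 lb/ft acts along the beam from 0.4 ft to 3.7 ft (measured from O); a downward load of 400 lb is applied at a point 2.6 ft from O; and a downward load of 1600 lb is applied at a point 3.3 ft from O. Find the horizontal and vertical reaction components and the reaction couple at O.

Resultant of the distributed load: 2086.4 × 3.3 = 6885.12 lb at 2.05 ft from O.
ΣF_x = 0: O_x = 0.
ΣF_y = 0: O_y − 750 − 2086.4·3.3 − 400 − 1600 = 0 → O_y = 9635 lb.
ΣM about O: M_O − 750·1.8 − 1850 − (2086.4·3.3)·2.05 − 400·2.6 − 1600·3.3 = 0 → M_O = 23630 lb·ft.

O_x = 0, O_y = 9635 lb, M_O = 23630 lb·ft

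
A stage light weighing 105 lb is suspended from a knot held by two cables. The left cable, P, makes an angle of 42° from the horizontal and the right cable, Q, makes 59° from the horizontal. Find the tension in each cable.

T_P = 55.09 lb, T_Q = 79.49 lb

ΣF_x = 0: −T_P·cos42° + T_Q·cos59° = 0 → T_Q = 1.44289·T_P.
ΣF_y = 0: T_P·sin42° + T_Q·sin59° = 105.
Substitute: T_P·(0.669131 + 1.44289·0.857167) = 105 → T_P = 55.0913 ≈ 55.09 lb.
Then T_Q = 1.44289 × 55.0913 = 79.49 lb.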